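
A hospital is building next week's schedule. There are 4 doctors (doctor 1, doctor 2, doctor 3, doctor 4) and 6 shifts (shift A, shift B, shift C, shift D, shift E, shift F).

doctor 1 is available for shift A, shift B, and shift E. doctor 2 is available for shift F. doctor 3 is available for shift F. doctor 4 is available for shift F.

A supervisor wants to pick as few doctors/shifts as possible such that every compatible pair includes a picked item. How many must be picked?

{doctor 1, shift F} is a vertex cover of size 2: every edge has an endpoint in this set.
No smaller cover exists because doctor 1–shift E, doctor 2–shift F is a matching of size 2, and a cover must include an endpoint of each of these disjoint edges (König's theorem).

2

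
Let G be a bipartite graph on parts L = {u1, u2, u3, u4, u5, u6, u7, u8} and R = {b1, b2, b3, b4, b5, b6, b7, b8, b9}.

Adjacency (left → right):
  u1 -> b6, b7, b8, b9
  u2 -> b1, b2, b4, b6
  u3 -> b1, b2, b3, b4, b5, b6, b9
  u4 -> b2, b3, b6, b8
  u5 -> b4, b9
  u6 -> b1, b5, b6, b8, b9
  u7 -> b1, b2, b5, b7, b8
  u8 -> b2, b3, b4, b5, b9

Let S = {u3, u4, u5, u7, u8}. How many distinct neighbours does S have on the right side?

The union of neighbours of {u3, u4, u5, u7, u8} is {b1, b2, b3, b4, b5, b6, b7, b8, b9}, which has 9 elements.
Since |N(S)| = 9 ≥ |S| = 5, Hall's condition holds for this subset.

9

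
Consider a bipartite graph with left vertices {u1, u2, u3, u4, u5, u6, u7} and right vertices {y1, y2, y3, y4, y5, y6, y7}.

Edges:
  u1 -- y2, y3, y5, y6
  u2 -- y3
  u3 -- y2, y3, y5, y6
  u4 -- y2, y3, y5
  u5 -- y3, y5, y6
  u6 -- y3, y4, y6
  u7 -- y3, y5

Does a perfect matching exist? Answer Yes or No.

The set {u1, u2, u3, u4, u5, u7} has only 4 neighbours ({y2, y3, y5, y6}), so by Hall's theorem at most 5 of the 7 left vertices can be matched.
Hence no matching covers every left vertex.

No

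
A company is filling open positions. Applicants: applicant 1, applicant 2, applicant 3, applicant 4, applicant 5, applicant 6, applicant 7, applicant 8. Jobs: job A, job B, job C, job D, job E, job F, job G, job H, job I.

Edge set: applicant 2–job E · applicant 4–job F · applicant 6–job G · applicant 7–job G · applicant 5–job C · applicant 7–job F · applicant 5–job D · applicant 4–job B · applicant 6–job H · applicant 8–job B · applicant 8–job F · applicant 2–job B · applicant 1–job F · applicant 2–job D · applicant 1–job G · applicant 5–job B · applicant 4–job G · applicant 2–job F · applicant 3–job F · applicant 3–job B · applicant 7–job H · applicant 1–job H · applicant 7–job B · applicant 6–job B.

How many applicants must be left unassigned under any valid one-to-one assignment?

2

A valid assignment of size 6: applicant 1-job H, applicant 2-job E, applicant 3-job B, applicant 4-job F, applicant 5-job D, applicant 6-job G.
The set {applicant 1, applicant 3, applicant 4, applicant 6, applicant 7, applicant 8} has only 4 neighbours ({job B, job F, job G, job H}), so by Hall's theorem at most 6 of the 8 applicants can be matched.
That matches 6 of the 8, leaving 2 unmatched; no matching can do better.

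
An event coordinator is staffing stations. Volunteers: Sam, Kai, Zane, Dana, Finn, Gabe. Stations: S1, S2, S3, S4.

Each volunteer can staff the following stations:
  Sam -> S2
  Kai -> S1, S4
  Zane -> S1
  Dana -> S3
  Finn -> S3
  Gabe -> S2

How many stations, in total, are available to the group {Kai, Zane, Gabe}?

The union of neighbours of {Kai, Zane, Gabe} is {S1, S2, S4}, which has 3 elements.
Since |N(S)| = 3 ≥ |S| = 3, Hall's condition holds for this subset.

3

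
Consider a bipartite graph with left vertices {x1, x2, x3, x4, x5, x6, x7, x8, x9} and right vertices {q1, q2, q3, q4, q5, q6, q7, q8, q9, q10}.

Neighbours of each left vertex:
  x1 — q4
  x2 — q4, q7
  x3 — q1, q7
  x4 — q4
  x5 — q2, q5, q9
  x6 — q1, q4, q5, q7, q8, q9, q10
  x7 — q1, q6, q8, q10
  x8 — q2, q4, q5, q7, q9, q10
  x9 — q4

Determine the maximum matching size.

7

One maximum matching: x1-q4, x2-q7, x3-q1, x5-q2, x6-q8, x7-q6, x8-q9.
The set {x1, x4, x9} has only 1 neighbour ({q4}), so by Hall's theorem at most 7 of the 9 left vertices can be matched.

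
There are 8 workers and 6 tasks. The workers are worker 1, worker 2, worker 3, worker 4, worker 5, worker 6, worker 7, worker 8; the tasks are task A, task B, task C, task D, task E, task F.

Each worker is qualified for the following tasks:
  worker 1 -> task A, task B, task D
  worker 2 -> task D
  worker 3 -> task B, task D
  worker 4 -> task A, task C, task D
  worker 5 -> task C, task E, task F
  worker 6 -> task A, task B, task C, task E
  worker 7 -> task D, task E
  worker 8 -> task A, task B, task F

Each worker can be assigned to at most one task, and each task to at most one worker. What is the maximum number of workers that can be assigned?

6

One maximum matching: worker 1–task A, worker 2–task D, worker 3–task B, worker 4–task C, worker 5–task F, worker 6–task E.
The set {worker 1, worker 2, worker 3, worker 4, worker 5, worker 6, worker 7, worker 8} has only 6 neighbours ({task A, task B, task C, task D, task E, task F}), so by Hall's theorem at most 6 of the 8 workers can be matched.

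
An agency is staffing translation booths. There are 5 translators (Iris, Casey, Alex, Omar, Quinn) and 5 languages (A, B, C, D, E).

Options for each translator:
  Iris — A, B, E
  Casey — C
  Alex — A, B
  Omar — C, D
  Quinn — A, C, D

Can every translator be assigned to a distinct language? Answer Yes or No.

Yes

A valid assignment of size 5: Iris–E, Casey–C, Alex–B, Omar–D, Quinn–A.
All 5 translators are covered.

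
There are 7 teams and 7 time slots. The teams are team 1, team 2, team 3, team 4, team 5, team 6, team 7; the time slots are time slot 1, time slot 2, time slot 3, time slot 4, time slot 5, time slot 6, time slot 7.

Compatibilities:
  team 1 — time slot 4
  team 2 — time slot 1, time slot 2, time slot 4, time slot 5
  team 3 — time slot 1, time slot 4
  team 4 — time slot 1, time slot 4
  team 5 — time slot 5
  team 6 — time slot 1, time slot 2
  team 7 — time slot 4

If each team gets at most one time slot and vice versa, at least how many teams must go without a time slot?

3

For example, pair team 1–time slot 4, team 2–time slot 2, team 3–time slot 1, team 5–time slot 5.
The set {team 1, team 2, team 3, team 4, team 5, team 6, team 7} has only 4 neighbours ({time slot 1, time slot 2, time slot 4, time slot 5}), so by Hall's theorem at most 4 of the 7 teams can be matched.
That matches 4 of the 7, leaving 3 unmatched; no matching can do better.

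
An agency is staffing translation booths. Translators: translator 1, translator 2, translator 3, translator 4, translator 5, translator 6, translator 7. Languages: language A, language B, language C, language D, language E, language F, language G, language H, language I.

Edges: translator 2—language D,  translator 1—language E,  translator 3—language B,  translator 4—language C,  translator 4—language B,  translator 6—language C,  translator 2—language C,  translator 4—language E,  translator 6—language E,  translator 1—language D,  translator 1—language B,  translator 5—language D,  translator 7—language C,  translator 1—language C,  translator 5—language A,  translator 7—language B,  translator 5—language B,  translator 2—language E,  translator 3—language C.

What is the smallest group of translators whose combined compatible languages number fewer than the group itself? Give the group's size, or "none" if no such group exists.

4

Take S = {translator 3, translator 4, translator 6, translator 7}. Its neighbourhood is {language B, language C, language E}, so |N(S)| = 3 < |S| = 4.
Every subset of size less than 4 has at least as many neighbours as members, so 4 is the minimum.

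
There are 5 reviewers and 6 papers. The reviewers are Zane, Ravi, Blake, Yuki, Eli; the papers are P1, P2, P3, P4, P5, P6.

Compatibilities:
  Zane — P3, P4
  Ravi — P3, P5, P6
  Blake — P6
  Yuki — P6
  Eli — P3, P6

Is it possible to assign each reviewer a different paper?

No

The set {Blake, Yuki} has only 1 neighbour ({P6}), so by Hall's theorem at most 4 of the 5 reviewers can be matched.
Hence no matching covers every reviewer.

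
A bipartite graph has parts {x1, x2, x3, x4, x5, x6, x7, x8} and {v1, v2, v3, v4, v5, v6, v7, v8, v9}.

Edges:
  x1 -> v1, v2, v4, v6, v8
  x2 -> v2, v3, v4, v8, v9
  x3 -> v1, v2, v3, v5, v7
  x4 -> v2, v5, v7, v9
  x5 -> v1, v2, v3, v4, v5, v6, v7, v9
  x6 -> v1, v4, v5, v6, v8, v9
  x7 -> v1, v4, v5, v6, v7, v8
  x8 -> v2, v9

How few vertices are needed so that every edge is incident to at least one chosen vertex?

8

The 8 edges x1–v1, x2–v8, x3–v3, x4–v7, x5–v4, x6–v5, x7–v6, x8–v2 form a matching, so any vertex cover needs at least 8 vertices (one per matched edge).
Conversely {x1, x2, x3, x4, x5, x6, x7, x8} meets every edge and has exactly 8 vertices, so 8 is optimal.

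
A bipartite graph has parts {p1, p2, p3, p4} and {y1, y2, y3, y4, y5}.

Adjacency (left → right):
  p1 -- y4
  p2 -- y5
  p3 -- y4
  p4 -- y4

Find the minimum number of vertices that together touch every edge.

2

The 2 edges p1–y4, p2–y5 form a matching, so any vertex cover needs at least 2 vertices (one per matched edge).
Conversely {p2, y4} meets every edge and has exactly 2 vertices, so 2 is optimal.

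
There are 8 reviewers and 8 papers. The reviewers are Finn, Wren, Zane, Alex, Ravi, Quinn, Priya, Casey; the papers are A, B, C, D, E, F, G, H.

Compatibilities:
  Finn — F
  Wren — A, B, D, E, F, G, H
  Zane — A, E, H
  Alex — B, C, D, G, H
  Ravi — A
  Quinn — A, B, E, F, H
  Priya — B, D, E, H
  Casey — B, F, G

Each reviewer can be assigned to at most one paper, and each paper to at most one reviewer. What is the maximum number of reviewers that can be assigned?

8

A valid assignment of size 8: Finn→F, Wren→G, Zane→H, Alex→C, Ravi→A, Quinn→E, Priya→D, Casey→B.
All 8 reviewers are matched, so no larger matching exists.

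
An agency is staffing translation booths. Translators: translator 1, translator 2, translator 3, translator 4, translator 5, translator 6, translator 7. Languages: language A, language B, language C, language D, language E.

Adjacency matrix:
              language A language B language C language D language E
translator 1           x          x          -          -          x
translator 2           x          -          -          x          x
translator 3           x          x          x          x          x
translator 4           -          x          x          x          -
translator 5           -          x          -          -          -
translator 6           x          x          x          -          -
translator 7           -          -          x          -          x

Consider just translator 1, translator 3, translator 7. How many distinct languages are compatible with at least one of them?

5

The union of neighbours of {translator 1, translator 3, translator 7} is {language A, language B, language C, language D, language E}, which has 5 elements.
Since |N(S)| = 5 ≥ |S| = 3, Hall's condition holds for this subset.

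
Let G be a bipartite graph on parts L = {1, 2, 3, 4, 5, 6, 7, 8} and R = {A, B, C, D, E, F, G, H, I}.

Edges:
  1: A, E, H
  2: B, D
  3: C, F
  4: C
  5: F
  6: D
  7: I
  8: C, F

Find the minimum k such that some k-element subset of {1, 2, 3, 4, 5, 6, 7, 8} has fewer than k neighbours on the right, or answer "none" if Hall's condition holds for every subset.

3

Take S = {3, 4, 5}. Its neighbourhood is {C, F}, so |N(S)| = 2 < |S| = 3.
Every subset of size less than 3 has at least as many neighbours as members, so 3 is the minimum.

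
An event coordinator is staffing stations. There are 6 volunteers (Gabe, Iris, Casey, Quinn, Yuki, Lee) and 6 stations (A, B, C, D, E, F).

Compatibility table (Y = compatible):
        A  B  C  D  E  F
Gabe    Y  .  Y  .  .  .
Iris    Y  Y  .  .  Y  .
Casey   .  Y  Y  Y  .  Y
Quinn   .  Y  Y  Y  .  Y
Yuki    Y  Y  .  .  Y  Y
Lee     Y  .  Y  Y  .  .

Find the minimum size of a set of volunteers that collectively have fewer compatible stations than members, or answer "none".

none

A matching saturating every volunteer exists, for instance Gabe→A, Iris→E, Casey→B, Quinn→D, Yuki→F, Lee→C.
By Hall's marriage theorem, this means |N(S)| ≥ |S| for every subset S, so no violating subset exists.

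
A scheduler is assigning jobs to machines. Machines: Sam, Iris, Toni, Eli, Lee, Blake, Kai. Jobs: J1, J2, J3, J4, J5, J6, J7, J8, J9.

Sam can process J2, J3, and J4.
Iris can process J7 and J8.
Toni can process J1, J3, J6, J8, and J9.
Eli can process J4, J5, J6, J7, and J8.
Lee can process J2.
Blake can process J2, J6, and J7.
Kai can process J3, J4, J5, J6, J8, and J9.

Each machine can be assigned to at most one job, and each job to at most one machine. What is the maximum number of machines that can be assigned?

A valid assignment of size 7: Sam–J3, Iris–J8, Toni–J9, Eli–J5, Lee–J2, Blake–J7, Kai–J6.
All 7 machines are matched, so no larger matching exists.

7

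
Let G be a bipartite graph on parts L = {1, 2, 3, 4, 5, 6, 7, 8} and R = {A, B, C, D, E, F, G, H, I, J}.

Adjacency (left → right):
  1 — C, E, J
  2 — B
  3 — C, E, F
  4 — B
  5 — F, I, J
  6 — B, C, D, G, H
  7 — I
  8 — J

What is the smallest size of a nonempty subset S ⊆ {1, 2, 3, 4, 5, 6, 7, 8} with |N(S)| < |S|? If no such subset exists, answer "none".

2

Take S = {2, 4}. Its neighbourhood is {B}, so |N(S)| = 1 < |S| = 2.
No single vertex violates Hall's condition since each has at least one neighbour, so 2 is the minimum.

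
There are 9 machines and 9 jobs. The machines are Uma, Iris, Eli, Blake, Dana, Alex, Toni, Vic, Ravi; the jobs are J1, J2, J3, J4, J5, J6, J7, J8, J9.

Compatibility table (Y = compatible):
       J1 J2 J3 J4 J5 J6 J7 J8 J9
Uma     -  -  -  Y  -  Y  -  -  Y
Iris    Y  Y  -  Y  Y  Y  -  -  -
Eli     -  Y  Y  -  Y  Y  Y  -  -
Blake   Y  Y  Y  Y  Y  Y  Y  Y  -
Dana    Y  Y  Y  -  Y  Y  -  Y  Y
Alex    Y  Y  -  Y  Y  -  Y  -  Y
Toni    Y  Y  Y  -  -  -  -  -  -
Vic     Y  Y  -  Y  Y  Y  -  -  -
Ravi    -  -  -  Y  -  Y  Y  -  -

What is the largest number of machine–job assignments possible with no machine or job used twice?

A valid assignment of size 9: Uma–J4, Iris–J5, Eli–J7, Blake–J1, Dana–J8, Alex–J9, Toni–J3, Vic–J2, Ravi–J6.
This saturates every machine, so 9 is the maximum.

9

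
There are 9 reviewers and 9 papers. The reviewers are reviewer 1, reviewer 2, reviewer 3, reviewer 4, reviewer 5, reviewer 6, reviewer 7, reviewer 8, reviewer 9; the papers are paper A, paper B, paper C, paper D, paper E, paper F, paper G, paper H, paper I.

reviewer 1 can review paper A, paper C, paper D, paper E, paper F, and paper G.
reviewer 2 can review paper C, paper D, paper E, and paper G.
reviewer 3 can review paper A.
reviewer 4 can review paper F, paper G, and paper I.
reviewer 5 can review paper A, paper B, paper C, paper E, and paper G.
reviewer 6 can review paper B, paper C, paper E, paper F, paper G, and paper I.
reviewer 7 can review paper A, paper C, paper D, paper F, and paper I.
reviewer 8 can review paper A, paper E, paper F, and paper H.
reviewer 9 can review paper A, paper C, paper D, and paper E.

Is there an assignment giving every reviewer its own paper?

Yes

For example, pair reviewer 1→paper E, reviewer 2→paper G, reviewer 3→paper A, reviewer 4→paper F, reviewer 5→paper B, reviewer 6→paper I, reviewer 7→paper C, reviewer 8→paper H, reviewer 9→paper D.
All 9 reviewers are covered.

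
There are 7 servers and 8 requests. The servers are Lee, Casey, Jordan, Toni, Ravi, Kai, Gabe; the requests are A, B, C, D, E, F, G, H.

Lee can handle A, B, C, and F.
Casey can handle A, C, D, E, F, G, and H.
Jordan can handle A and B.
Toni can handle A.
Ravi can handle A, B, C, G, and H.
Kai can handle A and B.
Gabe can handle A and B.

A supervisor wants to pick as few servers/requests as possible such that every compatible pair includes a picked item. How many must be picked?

5

A maximum matching has 5 edges (e.g. Lee–F, Casey–E, Jordan–B, Toni–A, Ravi–G).
By König's theorem the minimum vertex cover has the same size. One such cover is {Lee, Casey, Ravi, A, B}.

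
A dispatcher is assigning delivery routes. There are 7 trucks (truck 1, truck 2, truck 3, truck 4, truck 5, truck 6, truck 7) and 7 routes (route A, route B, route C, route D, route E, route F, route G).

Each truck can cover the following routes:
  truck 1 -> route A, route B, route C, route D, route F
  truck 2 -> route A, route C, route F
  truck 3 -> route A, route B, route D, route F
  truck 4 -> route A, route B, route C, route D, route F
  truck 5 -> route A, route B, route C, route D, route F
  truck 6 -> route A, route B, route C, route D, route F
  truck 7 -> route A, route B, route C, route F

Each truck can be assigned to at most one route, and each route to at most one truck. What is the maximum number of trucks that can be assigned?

For example, pair truck 1-route A, truck 2-route F, truck 3-route B, truck 4-route C, truck 5-route D.
The set {truck 1, truck 2, truck 3, truck 4, truck 5, truck 6, truck 7} has only 5 neighbours ({route A, route B, route C, route D, route F}), so by Hall's theorem at most 5 of the 7 trucks can be matched.

5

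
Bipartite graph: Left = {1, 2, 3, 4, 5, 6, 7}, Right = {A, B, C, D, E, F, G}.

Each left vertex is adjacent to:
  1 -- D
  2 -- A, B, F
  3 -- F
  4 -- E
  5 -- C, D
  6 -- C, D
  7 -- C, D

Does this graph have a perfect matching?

The set {1, 5, 6, 7} has only 2 neighbours ({C, D}), so by Hall's theorem at most 5 of the 7 left vertices can be matched.
Hence no matching covers every left vertex.

No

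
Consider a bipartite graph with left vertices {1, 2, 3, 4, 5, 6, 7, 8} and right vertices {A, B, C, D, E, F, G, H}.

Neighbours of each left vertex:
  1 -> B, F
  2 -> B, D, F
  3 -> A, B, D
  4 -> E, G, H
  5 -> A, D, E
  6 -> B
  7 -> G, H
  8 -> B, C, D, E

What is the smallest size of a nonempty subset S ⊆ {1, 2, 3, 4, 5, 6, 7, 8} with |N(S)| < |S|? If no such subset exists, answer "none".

A matching saturating every left vertex exists, for instance 1→F, 2→D, 3→A, 4→H, 5→E, 6→B, 7→G, 8→C.
By Hall's marriage theorem, this means |N(S)| ≥ |S| for every subset S, so no violating subset exists.

none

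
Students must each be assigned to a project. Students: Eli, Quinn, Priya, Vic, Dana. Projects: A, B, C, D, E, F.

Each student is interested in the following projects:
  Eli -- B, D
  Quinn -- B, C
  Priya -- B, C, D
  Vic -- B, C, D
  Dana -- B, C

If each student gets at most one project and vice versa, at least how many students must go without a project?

2

One maximum matching: Eli–D, Quinn–C, Priya–B.
The set {Eli, Quinn, Priya, Vic, Dana} has only 3 neighbours ({B, C, D}), so by Hall's theorem at most 3 of the 5 students can be matched.
That matches 3 of the 5, leaving 2 unmatched; no matching can do better.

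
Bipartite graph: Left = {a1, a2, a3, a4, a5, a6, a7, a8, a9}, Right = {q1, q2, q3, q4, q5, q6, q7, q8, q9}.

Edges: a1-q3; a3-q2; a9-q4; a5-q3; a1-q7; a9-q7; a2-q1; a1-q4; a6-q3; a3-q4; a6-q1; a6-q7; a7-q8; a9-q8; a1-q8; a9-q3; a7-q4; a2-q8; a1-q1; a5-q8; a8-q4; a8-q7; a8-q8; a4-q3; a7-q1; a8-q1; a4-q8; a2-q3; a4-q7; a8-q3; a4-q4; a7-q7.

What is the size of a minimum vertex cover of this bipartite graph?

6

{a3, q1, q3, q4, q7, q8} is a vertex cover of size 6: every edge has an endpoint in this set.
No smaller cover exists because a1–q4, a2–q1, a3–q2, a4–q8, a5–q3, a6–q7 is a matching of size 6, and a cover must include an endpoint of each of these disjoint edges (König's theorem).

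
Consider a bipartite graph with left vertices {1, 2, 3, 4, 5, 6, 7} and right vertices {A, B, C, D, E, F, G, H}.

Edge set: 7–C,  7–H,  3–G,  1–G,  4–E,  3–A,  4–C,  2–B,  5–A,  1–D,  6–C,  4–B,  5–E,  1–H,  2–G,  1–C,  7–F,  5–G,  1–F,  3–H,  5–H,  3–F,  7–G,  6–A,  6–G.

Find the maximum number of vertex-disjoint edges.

For example, pair 1–D, 2–B, 3–G, 4–E, 5–H, 6–C, 7–F.
All 7 left vertices are matched, so no larger matching exists.

7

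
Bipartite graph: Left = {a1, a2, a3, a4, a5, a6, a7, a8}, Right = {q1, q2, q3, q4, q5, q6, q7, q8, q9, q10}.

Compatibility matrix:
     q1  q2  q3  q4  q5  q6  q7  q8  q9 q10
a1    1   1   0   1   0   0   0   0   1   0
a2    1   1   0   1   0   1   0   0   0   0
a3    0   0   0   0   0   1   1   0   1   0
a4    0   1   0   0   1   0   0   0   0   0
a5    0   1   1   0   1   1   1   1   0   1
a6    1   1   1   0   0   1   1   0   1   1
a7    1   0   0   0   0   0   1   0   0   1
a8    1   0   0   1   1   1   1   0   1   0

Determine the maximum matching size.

For example, pair a1–q4, a2–q2, a3–q7, a4–q5, a5–q8, a6–q6, a7–q10, a8–q9.
All 8 left vertices are matched, so no larger matching exists.

8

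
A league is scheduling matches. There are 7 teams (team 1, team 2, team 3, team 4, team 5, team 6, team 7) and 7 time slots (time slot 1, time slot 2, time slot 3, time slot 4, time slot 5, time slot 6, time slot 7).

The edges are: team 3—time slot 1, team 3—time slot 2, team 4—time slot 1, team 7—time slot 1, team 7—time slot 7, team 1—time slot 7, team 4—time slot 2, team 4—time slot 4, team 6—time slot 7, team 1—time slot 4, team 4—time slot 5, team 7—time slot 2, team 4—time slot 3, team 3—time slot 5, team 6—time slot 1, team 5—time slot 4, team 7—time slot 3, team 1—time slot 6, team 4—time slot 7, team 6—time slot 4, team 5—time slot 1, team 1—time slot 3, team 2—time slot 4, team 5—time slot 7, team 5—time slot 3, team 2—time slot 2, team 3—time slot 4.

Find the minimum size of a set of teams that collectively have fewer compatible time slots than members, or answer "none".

A matching saturating every team exists, for instance team 1→time slot 6, team 2→time slot 4, team 3→time slot 1, team 4→time slot 5, team 5→time slot 3, team 6→time slot 7, team 7→time slot 2.
By Hall's marriage theorem, this means |N(S)| ≥ |S| for every subset S, so no violating subset exists.

none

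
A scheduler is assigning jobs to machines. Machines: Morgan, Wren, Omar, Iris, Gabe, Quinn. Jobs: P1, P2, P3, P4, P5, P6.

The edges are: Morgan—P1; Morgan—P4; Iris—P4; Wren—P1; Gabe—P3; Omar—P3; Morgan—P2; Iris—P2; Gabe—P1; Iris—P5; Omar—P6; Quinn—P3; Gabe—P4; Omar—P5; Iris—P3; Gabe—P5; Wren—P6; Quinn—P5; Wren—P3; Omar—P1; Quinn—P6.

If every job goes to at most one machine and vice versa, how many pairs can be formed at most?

One maximum matching: Morgan→P2, Wren→P6, Omar→P1, Iris→P3, Gabe→P4, Quinn→P5.
This saturates every machine, so 6 is the maximum.

6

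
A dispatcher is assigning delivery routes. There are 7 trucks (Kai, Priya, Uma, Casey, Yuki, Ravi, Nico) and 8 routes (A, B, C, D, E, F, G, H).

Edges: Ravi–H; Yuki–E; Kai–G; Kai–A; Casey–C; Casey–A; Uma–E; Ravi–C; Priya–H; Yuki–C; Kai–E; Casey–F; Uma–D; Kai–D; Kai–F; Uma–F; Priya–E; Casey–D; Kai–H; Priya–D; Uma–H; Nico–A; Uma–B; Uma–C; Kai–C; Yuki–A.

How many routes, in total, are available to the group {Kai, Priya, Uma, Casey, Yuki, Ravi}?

8

The union of neighbours of {Kai, Priya, Uma, Casey, Yuki, Ravi} is {A, B, C, D, E, F, G, H}, which has 8 elements.
Since |N(S)| = 8 ≥ |S| = 6, Hall's condition holds for this subset.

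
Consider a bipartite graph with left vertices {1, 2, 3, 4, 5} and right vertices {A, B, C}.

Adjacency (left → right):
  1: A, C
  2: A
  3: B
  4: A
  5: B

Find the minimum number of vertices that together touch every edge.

{1, A, B} is a vertex cover of size 3: every edge has an endpoint in this set.
No smaller cover exists because 1–C, 2–A, 3–B is a matching of size 3, and a cover must include an endpoint of each of these disjoint edges (König's theorem).

3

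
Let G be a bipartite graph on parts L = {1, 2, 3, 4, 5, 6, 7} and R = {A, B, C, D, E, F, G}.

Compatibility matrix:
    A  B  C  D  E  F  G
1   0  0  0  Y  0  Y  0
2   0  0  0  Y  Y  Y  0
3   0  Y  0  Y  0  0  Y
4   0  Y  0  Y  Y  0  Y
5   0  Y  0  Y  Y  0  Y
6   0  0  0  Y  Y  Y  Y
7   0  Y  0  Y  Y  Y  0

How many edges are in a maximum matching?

5

One maximum matching: 1–F, 2–D, 3–G, 4–E, 5–B.
The set {1, 2, 3, 4, 5, 6, 7} has only 5 neighbours ({B, D, E, F, G}), so by Hall's theorem at most 5 of the 7 left vertices can be matched.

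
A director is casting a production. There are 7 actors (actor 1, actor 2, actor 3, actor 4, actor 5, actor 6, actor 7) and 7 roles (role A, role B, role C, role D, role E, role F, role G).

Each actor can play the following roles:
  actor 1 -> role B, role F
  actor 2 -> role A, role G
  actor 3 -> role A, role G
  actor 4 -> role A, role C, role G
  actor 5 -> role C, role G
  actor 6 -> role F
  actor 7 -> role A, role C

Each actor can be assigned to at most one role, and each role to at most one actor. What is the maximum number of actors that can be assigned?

A valid assignment of size 5: actor 1-role B, actor 2-role A, actor 3-role G, actor 4-role C, actor 6-role F.
The set {actor 2, actor 3, actor 4, actor 5, actor 7} has only 3 neighbours ({role A, role C, role G}), so by Hall's theorem at most 5 of the 7 actors can be matched.

5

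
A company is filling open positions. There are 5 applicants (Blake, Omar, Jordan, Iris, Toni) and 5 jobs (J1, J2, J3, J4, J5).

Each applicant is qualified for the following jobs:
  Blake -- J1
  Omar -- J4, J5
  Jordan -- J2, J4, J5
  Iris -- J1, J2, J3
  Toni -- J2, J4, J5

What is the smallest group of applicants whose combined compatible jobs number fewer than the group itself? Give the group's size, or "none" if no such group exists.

A matching saturating every applicant exists, for instance Blake→J1, Omar→J4, Jordan→J2, Iris→J3, Toni→J5.
By Hall's marriage theorem, this means |N(S)| ≥ |S| for every subset S, so no violating subset exists.

none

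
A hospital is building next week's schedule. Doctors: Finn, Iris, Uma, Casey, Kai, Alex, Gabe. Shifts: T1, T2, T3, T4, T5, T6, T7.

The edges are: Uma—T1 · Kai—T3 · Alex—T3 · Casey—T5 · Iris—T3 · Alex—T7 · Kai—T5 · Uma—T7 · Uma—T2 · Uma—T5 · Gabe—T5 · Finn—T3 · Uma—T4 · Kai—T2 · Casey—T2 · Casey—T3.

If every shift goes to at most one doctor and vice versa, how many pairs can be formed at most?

For example, pair Finn–T3, Uma–T4, Casey–T2, Kai–T5, Alex–T7.
The set {Finn, Iris, Casey, Kai, Gabe} has only 3 neighbours ({T2, T3, T5}), so by Hall's theorem at most 5 of the 7 doctors can be matched.

5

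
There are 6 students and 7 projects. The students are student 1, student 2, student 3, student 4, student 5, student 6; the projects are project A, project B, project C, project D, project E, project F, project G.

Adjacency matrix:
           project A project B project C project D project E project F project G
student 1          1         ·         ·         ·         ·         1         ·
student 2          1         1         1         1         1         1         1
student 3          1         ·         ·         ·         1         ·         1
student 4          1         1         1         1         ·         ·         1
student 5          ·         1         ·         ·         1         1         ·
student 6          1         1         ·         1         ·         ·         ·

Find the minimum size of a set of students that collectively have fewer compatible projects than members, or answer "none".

A matching saturating every student exists, for instance student 1→project F, student 2→project G, student 3→project E, student 4→project C, student 5→project B, student 6→project A.
By Hall's marriage theorem, this means |N(S)| ≥ |S| for every subset S, so no violating subset exists.

none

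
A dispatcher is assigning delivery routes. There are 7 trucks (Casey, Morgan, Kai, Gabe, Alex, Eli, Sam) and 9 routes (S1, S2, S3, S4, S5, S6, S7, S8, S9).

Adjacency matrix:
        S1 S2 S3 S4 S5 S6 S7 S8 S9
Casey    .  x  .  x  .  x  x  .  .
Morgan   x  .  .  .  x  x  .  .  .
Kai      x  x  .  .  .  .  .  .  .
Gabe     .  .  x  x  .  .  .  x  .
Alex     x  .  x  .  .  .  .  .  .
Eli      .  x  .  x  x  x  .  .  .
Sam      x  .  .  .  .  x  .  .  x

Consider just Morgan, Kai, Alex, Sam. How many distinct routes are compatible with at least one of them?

6

The union of neighbours of {Morgan, Kai, Alex, Sam} is {S1, S2, S3, S5, S6, S9}, which has 6 elements.
Since |N(S)| = 6 ≥ |S| = 4, Hall's condition holds for this subset.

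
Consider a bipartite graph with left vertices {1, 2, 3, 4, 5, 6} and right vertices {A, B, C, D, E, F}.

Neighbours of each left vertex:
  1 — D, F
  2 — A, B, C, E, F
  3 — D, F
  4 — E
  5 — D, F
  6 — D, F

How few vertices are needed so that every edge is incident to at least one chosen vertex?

4

{2, 4, D, F} is a vertex cover of size 4: every edge has an endpoint in this set.
No smaller cover exists because 1–D, 2–A, 3–F, 4–E is a matching of size 4, and a cover must include an endpoint of each of these disjoint edges (König's theorem).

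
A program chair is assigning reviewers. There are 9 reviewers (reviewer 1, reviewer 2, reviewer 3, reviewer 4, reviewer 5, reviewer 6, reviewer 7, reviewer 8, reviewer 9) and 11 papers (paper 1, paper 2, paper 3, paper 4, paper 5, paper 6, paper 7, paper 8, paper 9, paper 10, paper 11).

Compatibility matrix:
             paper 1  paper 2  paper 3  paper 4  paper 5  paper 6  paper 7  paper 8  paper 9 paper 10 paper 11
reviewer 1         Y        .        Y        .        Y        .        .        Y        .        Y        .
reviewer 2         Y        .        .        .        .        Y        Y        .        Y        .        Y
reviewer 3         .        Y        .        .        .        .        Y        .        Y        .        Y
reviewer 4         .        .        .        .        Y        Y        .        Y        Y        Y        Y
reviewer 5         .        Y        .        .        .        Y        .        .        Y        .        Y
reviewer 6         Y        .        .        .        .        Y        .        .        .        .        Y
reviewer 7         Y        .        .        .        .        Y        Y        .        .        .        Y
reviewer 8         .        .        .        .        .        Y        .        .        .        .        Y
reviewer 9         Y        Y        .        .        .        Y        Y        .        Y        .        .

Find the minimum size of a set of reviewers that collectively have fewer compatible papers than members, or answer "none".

Take S = {reviewer 2, reviewer 3, reviewer 5, reviewer 6, reviewer 7, reviewer 8, reviewer 9}. Its neighbourhood is {paper 1, paper 2, paper 6, paper 7, paper 9, paper 11}, so |N(S)| = 6 < |S| = 7.
Every subset of size less than 7 has at least as many neighbours as members, so 7 is the minimum.

7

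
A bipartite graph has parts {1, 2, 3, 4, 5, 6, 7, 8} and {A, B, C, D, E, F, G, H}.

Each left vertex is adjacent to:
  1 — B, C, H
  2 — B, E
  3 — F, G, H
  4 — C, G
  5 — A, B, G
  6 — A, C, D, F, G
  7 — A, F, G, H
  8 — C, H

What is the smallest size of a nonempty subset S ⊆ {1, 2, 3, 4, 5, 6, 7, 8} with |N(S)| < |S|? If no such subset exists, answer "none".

none

A matching saturating every left vertex exists, for instance 1→B, 2→E, 3→F, 4→G, 5→A, 6→D, 7→H, 8→C.
By Hall's marriage theorem, this means |N(S)| ≥ |S| for every subset S, so no violating subset exists.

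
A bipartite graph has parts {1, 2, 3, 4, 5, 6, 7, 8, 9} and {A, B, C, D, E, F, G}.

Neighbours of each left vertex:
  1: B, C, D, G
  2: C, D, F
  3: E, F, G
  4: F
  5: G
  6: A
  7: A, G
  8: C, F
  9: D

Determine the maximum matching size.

A valid assignment of size 7: 1–B, 2–D, 3–E, 4–F, 5–G, 6–A, 8–C.
The set {2, 4, 5, 6, 7, 8, 9} has only 5 neighbours ({A, C, D, F, G}), so by Hall's theorem at most 7 of the 9 left vertices can be matched.

7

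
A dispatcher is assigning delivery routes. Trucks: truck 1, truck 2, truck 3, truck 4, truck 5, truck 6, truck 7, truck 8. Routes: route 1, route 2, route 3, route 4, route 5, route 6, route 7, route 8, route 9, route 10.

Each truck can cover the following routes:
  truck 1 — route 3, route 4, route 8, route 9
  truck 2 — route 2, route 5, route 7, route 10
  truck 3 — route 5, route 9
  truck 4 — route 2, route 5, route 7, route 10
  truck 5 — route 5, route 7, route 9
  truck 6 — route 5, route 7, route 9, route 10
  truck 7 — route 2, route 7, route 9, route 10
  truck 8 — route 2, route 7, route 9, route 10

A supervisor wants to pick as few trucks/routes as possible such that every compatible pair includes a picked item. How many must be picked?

A maximum matching has 6 edges (e.g. truck 1–route 4, truck 2–route 10, truck 3–route 5, truck 4–route 2, truck 5–route 9, truck 6–route 7).
By König's theorem the minimum vertex cover has the same size. One such cover is {truck 1, route 2, route 5, route 7, route 9, route 10}.

6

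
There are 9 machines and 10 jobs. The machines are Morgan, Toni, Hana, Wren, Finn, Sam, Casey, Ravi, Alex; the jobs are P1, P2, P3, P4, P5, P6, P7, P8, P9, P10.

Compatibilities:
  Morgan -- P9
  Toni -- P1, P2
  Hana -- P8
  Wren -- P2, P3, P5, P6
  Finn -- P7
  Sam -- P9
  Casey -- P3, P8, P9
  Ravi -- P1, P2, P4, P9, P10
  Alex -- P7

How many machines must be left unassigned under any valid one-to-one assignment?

One maximum matching: Morgan-P9, Toni-P2, Hana-P8, Wren-P5, Finn-P7, Casey-P3, Ravi-P1.
The set {Morgan, Finn, Sam, Alex} has only 2 neighbours ({P7, P9}), so by Hall's theorem at most 7 of the 9 machines can be matched.
That matches 7 of the 9, leaving 2 unmatched; no matching can do better.

2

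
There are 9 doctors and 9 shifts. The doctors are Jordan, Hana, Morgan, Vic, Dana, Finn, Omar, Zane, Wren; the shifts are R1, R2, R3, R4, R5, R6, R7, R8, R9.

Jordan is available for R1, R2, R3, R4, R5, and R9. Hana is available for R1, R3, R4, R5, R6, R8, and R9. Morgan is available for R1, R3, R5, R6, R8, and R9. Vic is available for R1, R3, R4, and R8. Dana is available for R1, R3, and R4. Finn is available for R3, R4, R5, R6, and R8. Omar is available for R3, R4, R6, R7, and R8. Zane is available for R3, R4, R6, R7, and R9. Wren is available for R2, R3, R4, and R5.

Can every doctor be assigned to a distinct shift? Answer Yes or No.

A valid assignment of size 9: Jordan→R2, Hana→R5, Morgan→R9, Vic→R8, Dana→R1, Finn→R4, Omar→R6, Zane→R7, Wren→R3.
Every doctor is matched, so this is a perfect matching.

Yes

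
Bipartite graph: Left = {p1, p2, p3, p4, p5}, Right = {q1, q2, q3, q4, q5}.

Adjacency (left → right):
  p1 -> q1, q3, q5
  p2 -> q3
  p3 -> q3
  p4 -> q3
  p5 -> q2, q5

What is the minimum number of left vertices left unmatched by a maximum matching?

2

One maximum matching: p1–q5, p2–q3, p5–q2.
The set {p2, p3, p4} has only 1 neighbour ({q3}), so by Hall's theorem at most 3 of the 5 left vertices can be matched.
That matches 3 of the 5, leaving 2 unmatched; no matching can do better.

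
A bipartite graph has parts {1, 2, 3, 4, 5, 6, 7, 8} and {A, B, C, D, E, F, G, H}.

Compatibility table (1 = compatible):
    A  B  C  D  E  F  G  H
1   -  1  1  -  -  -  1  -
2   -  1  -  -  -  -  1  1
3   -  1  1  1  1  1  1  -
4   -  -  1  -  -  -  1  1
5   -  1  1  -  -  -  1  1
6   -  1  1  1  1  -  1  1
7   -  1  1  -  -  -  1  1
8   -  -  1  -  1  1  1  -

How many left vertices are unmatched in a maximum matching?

For example, pair 1-C, 2-H, 3-F, 4-G, 5-B, 6-D, 8-E.
The set {1, 2, 4, 5, 7} has only 4 neighbours ({B, C, G, H}), so by Hall's theorem at most 7 of the 8 left vertices can be matched.
That matches 7 of the 8, leaving 1 unmatched; no matching can do better.

1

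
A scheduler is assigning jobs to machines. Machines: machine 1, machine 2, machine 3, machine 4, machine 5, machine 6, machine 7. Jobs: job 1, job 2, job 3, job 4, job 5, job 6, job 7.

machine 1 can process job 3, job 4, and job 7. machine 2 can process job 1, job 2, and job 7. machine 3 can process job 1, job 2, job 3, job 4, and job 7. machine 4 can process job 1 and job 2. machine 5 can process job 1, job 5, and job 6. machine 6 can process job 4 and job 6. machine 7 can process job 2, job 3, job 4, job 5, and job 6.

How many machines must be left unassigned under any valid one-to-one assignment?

A valid assignment of size 7: machine 1→job 3, machine 2→job 7, machine 3→job 4, machine 4→job 2, machine 5→job 1, machine 6→job 6, machine 7→job 5.
All 7 machines are matched, so no larger matching exists.
That matches 7 of the 7, leaving 0 unmatched; no matching can do better.

0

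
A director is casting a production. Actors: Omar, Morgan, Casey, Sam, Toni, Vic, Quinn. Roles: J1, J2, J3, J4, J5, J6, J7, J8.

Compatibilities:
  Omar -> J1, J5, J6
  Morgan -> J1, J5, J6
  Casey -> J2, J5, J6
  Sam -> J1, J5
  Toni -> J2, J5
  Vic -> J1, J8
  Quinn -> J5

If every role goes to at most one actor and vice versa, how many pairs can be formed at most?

For example, pair Omar-J1, Morgan-J6, Casey-J2, Sam-J5, Vic-J8.
The set {Omar, Morgan, Casey, Sam, Toni, Quinn} has only 4 neighbours ({J1, J2, J5, J6}), so by Hall's theorem at most 5 of the 7 actors can be matched.

5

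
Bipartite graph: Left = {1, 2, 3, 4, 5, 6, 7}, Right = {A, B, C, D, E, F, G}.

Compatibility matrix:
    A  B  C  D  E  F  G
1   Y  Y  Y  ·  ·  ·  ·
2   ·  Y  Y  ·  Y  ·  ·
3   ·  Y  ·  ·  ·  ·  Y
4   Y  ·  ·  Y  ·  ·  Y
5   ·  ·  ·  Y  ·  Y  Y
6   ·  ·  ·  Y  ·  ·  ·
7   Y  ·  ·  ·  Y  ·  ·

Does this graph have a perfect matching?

A valid assignment of size 7: 1–C, 2–B, 3–G, 4–A, 5–F, 6–D, 7–E.
All 7 left vertices are covered.

Yes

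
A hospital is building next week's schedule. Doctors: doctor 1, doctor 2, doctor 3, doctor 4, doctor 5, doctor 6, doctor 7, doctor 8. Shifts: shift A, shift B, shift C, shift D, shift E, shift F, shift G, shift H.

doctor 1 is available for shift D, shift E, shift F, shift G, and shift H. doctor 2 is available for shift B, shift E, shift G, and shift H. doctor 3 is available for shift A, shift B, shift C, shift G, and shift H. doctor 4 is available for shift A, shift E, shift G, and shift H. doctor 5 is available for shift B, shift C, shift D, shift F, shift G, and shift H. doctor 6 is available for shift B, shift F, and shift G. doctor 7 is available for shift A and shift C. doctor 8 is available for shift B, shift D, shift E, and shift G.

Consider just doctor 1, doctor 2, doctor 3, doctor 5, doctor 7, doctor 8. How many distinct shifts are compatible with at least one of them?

8

The union of neighbours of {doctor 1, doctor 2, doctor 3, doctor 5, doctor 7, doctor 8} is {shift A, shift B, shift C, shift D, shift E, shift F, shift G, shift H}, which has 8 elements.
Since |N(S)| = 8 ≥ |S| = 6, Hall's condition holds for this subset.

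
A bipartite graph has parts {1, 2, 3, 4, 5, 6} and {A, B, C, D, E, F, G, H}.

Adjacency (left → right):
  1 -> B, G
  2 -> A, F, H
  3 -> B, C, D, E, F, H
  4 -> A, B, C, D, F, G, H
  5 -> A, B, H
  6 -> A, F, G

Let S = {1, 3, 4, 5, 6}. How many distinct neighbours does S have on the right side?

The union of neighbours of {1, 3, 4, 5, 6} is {A, B, C, D, E, F, G, H}, which has 8 elements.
Since |N(S)| = 8 ≥ |S| = 5, Hall's condition holds for this subset.

8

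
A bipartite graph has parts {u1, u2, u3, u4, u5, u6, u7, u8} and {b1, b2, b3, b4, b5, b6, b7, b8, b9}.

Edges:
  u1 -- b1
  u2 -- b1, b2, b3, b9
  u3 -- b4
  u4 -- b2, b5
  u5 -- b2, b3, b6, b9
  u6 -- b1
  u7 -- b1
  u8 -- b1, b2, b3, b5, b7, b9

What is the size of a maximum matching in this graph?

A valid assignment of size 6: u1→b1, u2→b2, u3→b4, u4→b5, u5→b3, u8→b7.
The set {u1, u6, u7} has only 1 neighbour ({b1}), so by Hall's theorem at most 6 of the 8 left vertices can be matched.

6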